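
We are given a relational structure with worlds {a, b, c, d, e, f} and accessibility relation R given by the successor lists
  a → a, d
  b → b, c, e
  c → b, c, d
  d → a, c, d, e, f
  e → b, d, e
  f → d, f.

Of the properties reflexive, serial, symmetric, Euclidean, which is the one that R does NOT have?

Euclidean

Reflexive: yes — every world is R-related to itself.
Serial: yes — every world has a successor (e.g. a R a).
Symmetric: yes — every pair in R has its reverse in R.
Euclidean: no — b R c and b R e, but not c R e.
Only Euclidean fails.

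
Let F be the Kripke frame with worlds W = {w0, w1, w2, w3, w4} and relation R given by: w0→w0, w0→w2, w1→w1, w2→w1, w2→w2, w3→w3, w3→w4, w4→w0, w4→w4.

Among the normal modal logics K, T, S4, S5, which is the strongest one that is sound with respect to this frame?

T

Reflexive (axiom T): yes — every world is R-related to itself.
Transitive (axiom 4): no — w0 R w2 and w2 R w1, but not w0 R w1.
Euclidean (axiom 5): no — w0 R w2 and w0 R w0, but not w2 R w0.
So F validates K, T; S4 would additionally require R to be transitive. The strongest is T.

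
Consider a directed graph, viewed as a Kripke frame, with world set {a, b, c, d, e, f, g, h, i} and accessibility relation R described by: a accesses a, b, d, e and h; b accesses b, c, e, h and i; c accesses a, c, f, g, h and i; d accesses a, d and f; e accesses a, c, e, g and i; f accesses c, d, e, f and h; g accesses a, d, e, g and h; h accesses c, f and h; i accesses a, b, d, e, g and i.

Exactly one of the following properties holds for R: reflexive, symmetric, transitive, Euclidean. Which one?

reflexive

Reflexive: yes — every world is R-related to itself.
Symmetric: no — a R b but not b R a.
Transitive: no — a R b and b R c, but not a R c.
Euclidean: no — a R b and a R d, but not b R d.
Only reflexive holds.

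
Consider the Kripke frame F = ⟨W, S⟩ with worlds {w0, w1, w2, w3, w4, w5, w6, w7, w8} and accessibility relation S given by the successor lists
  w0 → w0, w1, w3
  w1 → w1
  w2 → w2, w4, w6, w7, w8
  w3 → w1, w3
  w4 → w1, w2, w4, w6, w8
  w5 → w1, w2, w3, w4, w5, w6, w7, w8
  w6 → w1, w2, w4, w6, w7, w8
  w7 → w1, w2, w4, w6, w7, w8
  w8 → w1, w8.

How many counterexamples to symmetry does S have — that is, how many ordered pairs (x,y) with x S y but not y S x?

Enumerating: (w0,w1), (w0,w3), (w2,w8), (w3,w1), (w4,w1), (w4,w8), (w5,w1), (w5,w2), (w5,w3), (w5,w4), (w5,w6), (w5,w7), … and 7 more.
Total: 19.

19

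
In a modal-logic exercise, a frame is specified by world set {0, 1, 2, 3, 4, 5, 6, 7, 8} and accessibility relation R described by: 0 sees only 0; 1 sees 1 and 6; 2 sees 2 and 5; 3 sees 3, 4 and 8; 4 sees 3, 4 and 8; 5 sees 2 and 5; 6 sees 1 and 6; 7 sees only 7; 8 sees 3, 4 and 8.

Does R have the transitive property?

Yes

Transitive: yes — every two-step R-path is closed by a direct edge.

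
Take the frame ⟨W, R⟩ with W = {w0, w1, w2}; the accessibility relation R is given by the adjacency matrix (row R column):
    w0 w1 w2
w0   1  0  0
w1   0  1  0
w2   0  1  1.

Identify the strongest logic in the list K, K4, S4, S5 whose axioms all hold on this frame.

S4

Transitive (axiom 4): yes — every two-step R-path is closed by a direct edge.
Reflexive (axiom T): yes — every world is R-related to itself.
Euclidean (axiom 5): no — w2 R w1 and w2 R w2, but not w1 R w2.
So F validates K, K4, S4; S5 would additionally require R to be Euclidean. The strongest is S4.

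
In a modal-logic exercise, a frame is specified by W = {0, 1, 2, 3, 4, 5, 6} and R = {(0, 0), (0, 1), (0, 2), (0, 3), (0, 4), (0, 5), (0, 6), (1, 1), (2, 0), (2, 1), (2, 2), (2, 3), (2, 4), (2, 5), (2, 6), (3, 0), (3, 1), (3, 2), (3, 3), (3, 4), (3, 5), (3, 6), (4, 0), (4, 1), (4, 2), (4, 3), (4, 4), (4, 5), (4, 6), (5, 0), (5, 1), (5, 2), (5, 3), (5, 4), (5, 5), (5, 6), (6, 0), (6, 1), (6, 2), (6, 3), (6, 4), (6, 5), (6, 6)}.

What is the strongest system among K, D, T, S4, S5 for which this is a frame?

Serial (axiom D): yes — every world has a successor (e.g. 0 R 0).
Reflexive (axiom T): yes — every world is R-related to itself.
Transitive (axiom 4): yes — every two-step R-path is closed by a direct edge.
Euclidean (axiom 5): no — 0 R 1 and 0 R 2, but not 1 R 2.
So F validates K, D, T, S4; S5 would additionally require R to be Euclidean. The strongest is S4.

S4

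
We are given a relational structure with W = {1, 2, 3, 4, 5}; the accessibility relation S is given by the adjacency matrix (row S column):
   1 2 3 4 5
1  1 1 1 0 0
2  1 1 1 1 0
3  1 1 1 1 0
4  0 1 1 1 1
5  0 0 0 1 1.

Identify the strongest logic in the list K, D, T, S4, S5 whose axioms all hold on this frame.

Serial (axiom D): yes — every world has a successor (e.g. 1 S 1).
Reflexive (axiom T): yes — every world is S-related to itself.
Transitive (axiom 4): no — 1 S 2 and 2 S 4, but not 1 S 4.
Euclidean (axiom 5): no — 2 S 1 and 2 S 4, but not 1 S 4.
So F validates K, D, T; S4 would additionally require S to be transitive. The strongest is T.

T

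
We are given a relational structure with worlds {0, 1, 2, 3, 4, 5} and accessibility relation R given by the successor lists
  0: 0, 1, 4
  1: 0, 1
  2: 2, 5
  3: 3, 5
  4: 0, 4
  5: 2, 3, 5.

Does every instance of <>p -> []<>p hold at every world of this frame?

No

By correspondence theory, 5 is valid on a frame iff R is Euclidean.
Euclidean: no — 0 R 1 and 0 R 4, but not 1 R 4.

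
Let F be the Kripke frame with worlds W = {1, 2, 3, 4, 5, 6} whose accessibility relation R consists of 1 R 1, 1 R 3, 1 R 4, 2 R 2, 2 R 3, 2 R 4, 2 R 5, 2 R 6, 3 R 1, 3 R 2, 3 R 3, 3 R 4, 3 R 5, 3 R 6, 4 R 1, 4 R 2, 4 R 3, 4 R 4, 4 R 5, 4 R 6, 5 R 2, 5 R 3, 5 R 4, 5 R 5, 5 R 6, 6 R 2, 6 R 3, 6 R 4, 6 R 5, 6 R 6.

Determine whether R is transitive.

No

Transitive: no — 1 R 3 and 3 R 2, but not 1 R 2.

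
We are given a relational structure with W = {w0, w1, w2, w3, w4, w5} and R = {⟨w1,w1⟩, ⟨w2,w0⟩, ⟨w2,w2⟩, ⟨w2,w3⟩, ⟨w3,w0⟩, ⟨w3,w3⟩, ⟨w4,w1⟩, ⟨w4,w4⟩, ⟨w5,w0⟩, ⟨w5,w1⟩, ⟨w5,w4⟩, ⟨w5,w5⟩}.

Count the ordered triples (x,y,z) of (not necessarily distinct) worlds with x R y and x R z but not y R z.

16

Enumerating: (w2,w0,w0), (w2,w0,w2), (w2,w0,w3), (w2,w3,w2), (w3,w0,w0), (w3,w0,w3), (w4,w1,w4), (w5,w0,w0), (w5,w0,w1), (w5,w0,w4), (w5,w0,w5), (w5,w1,w0), (w5,w1,w4), (w5,w1,w5), (w5,w4,w0), (w5,w4,w5).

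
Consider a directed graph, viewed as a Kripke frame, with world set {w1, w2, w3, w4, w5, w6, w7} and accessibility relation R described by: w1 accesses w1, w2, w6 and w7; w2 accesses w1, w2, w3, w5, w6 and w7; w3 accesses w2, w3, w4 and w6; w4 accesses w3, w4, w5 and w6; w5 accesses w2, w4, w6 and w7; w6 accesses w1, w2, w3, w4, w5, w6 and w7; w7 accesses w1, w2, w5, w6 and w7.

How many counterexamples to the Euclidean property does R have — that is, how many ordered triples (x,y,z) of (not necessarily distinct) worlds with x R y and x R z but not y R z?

Enumerating: (w2,w1,w3), (w2,w1,w5), (w2,w3,w1), (w2,w3,w5), (w2,w3,w7), (w2,w5,w1), (w2,w5,w3), (w2,w5,w5), (w2,w7,w3), (w3,w2,w4), (w3,w4,w2), (w4,w3,w5), … and 24 more.
Total: 36.

36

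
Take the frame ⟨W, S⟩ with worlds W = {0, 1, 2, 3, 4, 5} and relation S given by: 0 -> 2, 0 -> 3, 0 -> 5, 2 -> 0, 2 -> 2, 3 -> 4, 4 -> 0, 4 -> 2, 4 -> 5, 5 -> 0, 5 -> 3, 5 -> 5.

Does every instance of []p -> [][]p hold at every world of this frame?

No

By correspondence theory, 4 is valid on a frame iff S is transitive.
Transitive: no — 0 S 3 and 3 S 4, but not 0 S 4.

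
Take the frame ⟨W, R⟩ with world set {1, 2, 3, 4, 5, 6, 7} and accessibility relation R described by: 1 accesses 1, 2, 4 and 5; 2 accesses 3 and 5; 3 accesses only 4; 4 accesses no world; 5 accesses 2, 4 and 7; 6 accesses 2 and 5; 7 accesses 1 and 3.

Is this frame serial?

Serial: no — 4 has no R-successor.

No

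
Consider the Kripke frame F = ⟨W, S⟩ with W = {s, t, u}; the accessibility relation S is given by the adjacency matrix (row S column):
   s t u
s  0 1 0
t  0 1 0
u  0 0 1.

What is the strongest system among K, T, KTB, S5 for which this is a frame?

Reflexive (axiom T): no — s is not related to itself.
Symmetric (axiom B): no — s S t but not t S s.
Euclidean (axiom 5): yes — any two successors of a common world are S-related.
So F validates K; T would additionally require S to be reflexive. The strongest is K.

K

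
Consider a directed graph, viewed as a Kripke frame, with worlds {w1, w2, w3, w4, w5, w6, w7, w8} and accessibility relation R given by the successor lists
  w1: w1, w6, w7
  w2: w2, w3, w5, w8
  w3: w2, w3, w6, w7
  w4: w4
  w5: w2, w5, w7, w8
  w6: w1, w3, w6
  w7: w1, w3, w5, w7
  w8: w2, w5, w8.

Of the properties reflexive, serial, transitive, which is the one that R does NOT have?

Reflexive: yes — every world is R-related to itself.
Serial: yes — every world has a successor (e.g. w1 R w1).
Transitive: no — w1 R w6 and w6 R w3, but not w1 R w3.
Only transitive fails.

transitive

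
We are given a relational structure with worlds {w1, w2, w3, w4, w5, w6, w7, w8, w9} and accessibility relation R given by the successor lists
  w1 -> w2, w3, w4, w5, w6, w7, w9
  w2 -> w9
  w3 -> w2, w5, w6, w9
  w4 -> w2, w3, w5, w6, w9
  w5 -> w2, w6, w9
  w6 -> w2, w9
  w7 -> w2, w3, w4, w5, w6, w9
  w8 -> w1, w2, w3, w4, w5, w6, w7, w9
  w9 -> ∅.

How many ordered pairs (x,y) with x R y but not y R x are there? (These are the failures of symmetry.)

36

Enumerating: (w1,w2), (w1,w3), (w1,w4), (w1,w5), (w1,w6), (w1,w7), (w1,w9), (w2,w9), (w3,w2), (w3,w5), (w3,w6), (w3,w9), … and 24 more.
Total: 36.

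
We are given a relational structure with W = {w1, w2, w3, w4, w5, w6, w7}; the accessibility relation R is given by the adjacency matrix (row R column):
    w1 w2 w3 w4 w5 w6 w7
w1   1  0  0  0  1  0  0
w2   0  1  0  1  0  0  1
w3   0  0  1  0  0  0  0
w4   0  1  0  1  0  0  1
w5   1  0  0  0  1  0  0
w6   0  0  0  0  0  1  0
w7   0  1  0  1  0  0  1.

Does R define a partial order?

No

Reflexive: yes — every world is R-related to itself.
Transitive: yes — every two-step R-path is closed by a direct edge.
Antisymmetric: no — w1 R w5 and w5 R w1 with w1 ≠ w5.
So R is not a partial order.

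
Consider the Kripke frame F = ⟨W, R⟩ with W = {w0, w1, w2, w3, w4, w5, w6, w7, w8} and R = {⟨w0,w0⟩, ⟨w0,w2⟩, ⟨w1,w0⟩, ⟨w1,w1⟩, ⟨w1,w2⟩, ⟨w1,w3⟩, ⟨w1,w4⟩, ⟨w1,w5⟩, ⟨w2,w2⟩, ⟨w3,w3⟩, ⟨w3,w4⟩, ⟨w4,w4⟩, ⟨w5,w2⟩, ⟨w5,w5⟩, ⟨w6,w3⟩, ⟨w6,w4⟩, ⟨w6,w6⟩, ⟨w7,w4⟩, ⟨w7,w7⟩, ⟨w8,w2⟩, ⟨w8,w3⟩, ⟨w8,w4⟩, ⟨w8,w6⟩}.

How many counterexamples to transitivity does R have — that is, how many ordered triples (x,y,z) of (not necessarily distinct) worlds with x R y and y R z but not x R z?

R is transitive; there are no such tuples.

0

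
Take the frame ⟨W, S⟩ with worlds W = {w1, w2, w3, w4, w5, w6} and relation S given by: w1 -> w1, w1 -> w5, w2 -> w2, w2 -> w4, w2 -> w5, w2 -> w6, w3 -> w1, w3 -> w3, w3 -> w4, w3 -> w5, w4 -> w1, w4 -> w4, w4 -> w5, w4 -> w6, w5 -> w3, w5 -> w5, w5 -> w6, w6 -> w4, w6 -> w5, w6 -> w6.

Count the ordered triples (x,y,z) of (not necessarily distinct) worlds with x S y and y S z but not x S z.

12

Enumerating: (w1,w5,w3), (w1,w5,w6), (w2,w4,w1), (w2,w5,w3), (w3,w4,w6), (w3,w5,w6), (w4,w5,w3), (w5,w3,w1), (w5,w3,w4), (w5,w6,w4), (w6,w4,w1), (w6,w5,w3).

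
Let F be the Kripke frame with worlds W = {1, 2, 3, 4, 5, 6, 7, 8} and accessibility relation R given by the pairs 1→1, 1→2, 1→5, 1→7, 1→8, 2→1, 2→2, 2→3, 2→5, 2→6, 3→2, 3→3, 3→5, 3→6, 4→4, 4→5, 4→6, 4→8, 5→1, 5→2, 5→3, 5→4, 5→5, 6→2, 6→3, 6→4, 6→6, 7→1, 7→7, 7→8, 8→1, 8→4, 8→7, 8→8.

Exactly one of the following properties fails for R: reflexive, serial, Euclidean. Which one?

Euclidean

Reflexive: yes — every world is R-related to itself.
Serial: yes — every world has a successor (e.g. 1 R 1).
Euclidean: no — 1 R 2 and 1 R 7, but not 2 R 7.
Only Euclidean fails.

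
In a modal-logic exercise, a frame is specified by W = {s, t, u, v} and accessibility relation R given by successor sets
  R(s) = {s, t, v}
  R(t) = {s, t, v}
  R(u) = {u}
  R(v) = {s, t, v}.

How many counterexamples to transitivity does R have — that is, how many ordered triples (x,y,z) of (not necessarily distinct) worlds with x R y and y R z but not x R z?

0

R is transitive; there are no such tuples.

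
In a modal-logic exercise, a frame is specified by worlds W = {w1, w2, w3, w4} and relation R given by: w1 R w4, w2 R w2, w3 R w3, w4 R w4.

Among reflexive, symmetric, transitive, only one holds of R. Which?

transitive

Reflexive: no — w1 is not related to itself.
Symmetric: no — w1 R w4 but not w4 R w1.
Transitive: yes — every two-step R-path is closed by a direct edge.
Only transitive holds.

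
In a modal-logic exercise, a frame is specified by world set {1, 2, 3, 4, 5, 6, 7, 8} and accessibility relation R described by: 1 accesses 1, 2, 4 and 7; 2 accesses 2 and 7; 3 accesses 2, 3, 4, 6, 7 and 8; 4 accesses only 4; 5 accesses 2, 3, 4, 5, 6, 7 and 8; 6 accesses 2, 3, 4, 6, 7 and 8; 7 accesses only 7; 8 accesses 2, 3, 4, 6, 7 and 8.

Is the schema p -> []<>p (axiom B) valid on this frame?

No

By correspondence theory, B is valid on a frame iff R is symmetric.
Symmetric: no — 1 R 2 but not 2 R 1.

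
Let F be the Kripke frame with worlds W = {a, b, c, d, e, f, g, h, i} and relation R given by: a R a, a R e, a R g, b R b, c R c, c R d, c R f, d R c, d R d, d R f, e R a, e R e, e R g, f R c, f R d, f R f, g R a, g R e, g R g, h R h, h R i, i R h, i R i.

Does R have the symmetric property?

Yes

Symmetric: yes — every pair in R has its reverse in R.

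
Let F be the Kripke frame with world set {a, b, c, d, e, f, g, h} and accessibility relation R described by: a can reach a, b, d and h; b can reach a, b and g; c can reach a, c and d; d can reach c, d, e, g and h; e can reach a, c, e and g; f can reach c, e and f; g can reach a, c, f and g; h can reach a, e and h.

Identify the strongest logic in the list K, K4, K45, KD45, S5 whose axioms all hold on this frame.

Transitive (axiom 4): no — a R b and b R g, but not a R g.
Euclidean (axiom 5): no — a R b and a R d, but not b R d.
Serial (axiom D): yes — every world has a successor (e.g. a R a).
Reflexive (axiom T): yes — every world is R-related to itself.
So F validates K; K4 would additionally require R to be transitive. The strongest is K.

K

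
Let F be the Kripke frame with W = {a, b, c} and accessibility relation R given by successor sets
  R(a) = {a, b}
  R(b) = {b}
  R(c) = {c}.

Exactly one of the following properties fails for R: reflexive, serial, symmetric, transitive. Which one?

Reflexive: yes — every world is R-related to itself.
Serial: yes — every world has a successor (e.g. a R a).
Symmetric: no — a R b but not b R a.
Transitive: yes — every two-step R-path is closed by a direct edge.
Only symmetric fails.

symmetric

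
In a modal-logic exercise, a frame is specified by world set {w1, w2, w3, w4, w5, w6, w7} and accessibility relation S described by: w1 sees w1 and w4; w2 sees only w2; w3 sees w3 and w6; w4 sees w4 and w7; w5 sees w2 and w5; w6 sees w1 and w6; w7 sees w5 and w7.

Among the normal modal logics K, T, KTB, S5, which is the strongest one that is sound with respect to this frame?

T

Reflexive (axiom T): yes — every world is S-related to itself.
Symmetric (axiom B): no — w1 S w4 but not w4 S w1.
Euclidean (axiom 5): no — w1 S w4 and w1 S w1, but not w4 S w1.
So F validates K, T; KTB would additionally require S to be symmetric. The strongest is T.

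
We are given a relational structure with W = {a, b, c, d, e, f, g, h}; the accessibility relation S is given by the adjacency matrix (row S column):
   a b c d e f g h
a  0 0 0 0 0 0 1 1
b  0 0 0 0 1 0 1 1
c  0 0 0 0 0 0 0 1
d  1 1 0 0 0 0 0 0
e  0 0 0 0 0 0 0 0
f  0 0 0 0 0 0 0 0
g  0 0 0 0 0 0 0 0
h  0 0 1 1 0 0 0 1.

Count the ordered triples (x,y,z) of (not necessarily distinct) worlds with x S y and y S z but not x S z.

Enumerating: (a,h,c), (a,h,d), (b,h,c), (b,h,d), (c,h,c), (c,h,d), (d,a,g), (d,a,h), (d,b,e), (d,b,g), (d,b,h), (h,d,a), (h,d,b).

13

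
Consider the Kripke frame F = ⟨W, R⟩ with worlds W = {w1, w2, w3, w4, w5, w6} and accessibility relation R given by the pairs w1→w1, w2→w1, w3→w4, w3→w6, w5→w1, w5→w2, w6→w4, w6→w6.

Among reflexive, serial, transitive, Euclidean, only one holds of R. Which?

Reflexive: no — w2 is not related to itself.
Serial: no — w4 has no R-successor.
Transitive: yes — every two-step R-path is closed by a direct edge.
Euclidean: no — w3 R w4 and w3 R w6, but not w4 R w6.
Only transitive holds.

transitive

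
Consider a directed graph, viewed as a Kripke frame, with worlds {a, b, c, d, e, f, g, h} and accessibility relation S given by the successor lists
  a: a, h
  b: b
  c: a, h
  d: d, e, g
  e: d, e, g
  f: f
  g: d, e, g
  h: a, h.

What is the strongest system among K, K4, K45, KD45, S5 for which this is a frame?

KD45

Transitive (axiom 4): yes — every two-step S-path is closed by a direct edge.
Euclidean (axiom 5): yes — any two successors of a common world are S-related.
Serial (axiom D): yes — every world has a successor (e.g. a S a).
Reflexive (axiom T): no — c is not related to itself.
So F validates K, K4, K45, KD45; S5 would additionally require S to be reflexive. The strongest is KD45.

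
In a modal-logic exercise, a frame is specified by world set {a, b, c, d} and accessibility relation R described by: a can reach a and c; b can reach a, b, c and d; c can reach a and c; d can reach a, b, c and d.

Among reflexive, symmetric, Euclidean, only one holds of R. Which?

reflexive

Reflexive: yes — every world is R-related to itself.
Symmetric: no — b R a but not a R b.
Euclidean: no — b R a and b R d, but not a R d.
Only reflexive holds.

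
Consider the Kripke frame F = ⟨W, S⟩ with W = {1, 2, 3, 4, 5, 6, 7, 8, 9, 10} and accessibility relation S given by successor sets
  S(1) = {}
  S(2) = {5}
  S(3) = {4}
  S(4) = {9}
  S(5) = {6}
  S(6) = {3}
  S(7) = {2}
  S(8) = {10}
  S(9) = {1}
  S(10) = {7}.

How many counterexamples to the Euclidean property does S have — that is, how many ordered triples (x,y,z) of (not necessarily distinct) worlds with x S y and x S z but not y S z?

9

Enumerating: (10,7,7), (2,5,5), (3,4,4), (4,9,9), (5,6,6), (6,3,3), (7,2,2), (8,10,10), (9,1,1).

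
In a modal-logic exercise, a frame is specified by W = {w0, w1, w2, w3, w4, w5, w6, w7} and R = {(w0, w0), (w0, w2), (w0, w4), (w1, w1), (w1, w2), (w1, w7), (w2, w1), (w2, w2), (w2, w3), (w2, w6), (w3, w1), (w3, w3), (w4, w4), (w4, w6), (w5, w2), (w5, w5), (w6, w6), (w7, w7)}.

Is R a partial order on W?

No

Reflexive: yes — every world is R-related to itself.
Transitive: no — w0 R w2 and w2 R w1, but not w0 R w1.
Antisymmetric: no — w1 R w2 and w2 R w1 with w1 ≠ w2.
So R is not a partial order.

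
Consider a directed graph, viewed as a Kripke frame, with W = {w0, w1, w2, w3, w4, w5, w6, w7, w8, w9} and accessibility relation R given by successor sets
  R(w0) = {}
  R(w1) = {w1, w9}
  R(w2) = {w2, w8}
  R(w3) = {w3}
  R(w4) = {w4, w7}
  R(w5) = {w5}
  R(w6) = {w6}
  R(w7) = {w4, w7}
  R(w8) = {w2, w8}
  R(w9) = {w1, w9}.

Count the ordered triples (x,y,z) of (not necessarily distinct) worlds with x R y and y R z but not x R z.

0

R is transitive; there are no such tuples.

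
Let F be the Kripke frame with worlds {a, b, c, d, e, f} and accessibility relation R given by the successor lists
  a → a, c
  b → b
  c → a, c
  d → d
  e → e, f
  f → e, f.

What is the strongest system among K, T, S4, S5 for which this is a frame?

Reflexive (axiom T): yes — every world is R-related to itself.
Transitive (axiom 4): yes — every two-step R-path is closed by a direct edge.
Euclidean (axiom 5): yes — any two successors of a common world are R-related.
So F validates K, T, S4, S5. The strongest is S5.

S5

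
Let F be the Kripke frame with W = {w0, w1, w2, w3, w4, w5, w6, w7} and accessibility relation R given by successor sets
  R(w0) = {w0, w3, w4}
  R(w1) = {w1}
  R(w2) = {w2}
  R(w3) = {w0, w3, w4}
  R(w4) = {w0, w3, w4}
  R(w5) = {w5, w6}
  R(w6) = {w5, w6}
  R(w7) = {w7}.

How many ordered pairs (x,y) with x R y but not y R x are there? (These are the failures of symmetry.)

0

R is symmetric; there are no such tuples.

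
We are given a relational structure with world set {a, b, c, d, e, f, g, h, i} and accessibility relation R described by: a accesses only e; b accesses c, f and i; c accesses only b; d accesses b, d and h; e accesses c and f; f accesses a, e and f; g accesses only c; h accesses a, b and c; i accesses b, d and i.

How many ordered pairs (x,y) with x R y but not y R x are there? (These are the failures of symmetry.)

11

Enumerating: (a,e), (b,f), (d,b), (d,h), (e,c), (f,a), (g,c), (h,a), (h,b), (h,c), (i,d).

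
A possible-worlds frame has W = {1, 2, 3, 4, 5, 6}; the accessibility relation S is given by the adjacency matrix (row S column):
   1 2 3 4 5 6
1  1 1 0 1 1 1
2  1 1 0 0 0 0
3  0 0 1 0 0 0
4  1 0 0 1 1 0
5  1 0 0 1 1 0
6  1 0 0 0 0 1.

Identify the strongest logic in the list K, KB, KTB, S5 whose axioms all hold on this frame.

KTB

Symmetric (axiom B): yes — every pair in S has its reverse in S.
Reflexive (axiom T): yes — every world is S-related to itself.
Euclidean (axiom 5): no — 1 S 2 and 1 S 4, but not 2 S 4.
So F validates K, KB, KTB; S5 would additionally require S to be Euclidean. The strongest is KTB.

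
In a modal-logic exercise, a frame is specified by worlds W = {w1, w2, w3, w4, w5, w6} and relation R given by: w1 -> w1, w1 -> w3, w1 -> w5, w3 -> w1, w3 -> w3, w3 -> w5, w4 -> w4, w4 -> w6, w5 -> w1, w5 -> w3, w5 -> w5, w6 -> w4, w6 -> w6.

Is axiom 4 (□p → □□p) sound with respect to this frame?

The schema 4 characterises exactly the transitive frames.
Transitive: yes — every two-step R-path is closed by a direct edge.

Yes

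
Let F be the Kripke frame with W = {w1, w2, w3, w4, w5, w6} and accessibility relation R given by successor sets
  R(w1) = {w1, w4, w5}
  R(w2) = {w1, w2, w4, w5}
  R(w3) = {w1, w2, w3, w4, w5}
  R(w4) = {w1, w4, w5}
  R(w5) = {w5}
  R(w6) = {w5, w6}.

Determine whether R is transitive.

Transitive: yes — every two-step R-path is closed by a direct edge.

Yes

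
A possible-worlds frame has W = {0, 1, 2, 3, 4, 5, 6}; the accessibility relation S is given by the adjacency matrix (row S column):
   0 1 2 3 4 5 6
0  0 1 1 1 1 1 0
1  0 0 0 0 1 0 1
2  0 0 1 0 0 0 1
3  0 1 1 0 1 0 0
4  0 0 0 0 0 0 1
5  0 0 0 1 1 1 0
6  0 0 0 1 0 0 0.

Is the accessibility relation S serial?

Yes

Serial: yes — every world has a successor (e.g. 0 S 1).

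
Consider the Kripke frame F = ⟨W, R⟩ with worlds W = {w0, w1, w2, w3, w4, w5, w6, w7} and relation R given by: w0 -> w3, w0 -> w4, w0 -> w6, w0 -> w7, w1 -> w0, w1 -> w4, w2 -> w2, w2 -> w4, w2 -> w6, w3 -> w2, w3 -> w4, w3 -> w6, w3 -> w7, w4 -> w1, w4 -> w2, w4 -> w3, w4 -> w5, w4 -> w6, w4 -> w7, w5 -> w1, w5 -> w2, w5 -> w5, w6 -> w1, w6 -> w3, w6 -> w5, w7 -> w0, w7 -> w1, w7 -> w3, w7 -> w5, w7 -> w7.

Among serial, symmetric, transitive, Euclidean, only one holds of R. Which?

Serial: yes — every world has a successor (e.g. w0 R w3).
Symmetric: no — w0 R w3 but not w3 R w0.
Transitive: no — w0 R w3 and w3 R w2, but not w0 R w2.
Euclidean: no — w0 R w6 and w0 R w4, but not w6 R w4.
Only serial holds.

serial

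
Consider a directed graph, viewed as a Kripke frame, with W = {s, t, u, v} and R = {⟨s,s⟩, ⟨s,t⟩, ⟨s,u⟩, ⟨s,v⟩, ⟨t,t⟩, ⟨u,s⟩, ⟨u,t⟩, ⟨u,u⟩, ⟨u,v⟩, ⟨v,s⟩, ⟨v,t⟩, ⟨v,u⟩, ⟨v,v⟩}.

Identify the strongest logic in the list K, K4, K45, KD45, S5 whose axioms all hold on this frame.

Transitive (axiom 4): yes — every two-step R-path is closed by a direct edge.
Euclidean (axiom 5): no — s R t and s R u, but not t R u.
Serial (axiom D): yes — every world has a successor (e.g. s R s).
Reflexive (axiom T): yes — every world is R-related to itself.
So F validates K, K4; K45 would additionally require R to be Euclidean. The strongest is K4.

K4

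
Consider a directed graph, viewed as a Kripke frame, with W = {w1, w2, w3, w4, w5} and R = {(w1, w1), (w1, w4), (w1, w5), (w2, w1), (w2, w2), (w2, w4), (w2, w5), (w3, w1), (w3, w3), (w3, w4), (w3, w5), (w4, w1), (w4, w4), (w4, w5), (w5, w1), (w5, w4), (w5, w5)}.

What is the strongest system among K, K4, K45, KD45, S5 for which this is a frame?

K4

Transitive (axiom 4): yes — every two-step R-path is closed by a direct edge.
Euclidean (axiom 5): no — w2 R w1 and w2 R w2, but not w1 R w2.
Serial (axiom D): yes — every world has a successor (e.g. w1 R w1).
Reflexive (axiom T): yes — every world is R-related to itself.
So F validates K, K4; K45 would additionally require R to be Euclidean. The strongest is K4.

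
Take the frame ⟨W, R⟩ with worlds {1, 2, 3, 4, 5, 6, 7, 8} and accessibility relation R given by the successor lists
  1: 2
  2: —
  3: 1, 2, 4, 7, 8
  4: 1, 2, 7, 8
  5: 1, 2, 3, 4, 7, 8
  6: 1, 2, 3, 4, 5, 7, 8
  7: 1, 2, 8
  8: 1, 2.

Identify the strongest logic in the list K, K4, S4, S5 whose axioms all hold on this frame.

Transitive (axiom 4): yes — every two-step R-path is closed by a direct edge.
Reflexive (axiom T): no — 1 is not related to itself.
Euclidean (axiom 5): no — 3 R 1 and 3 R 4, but not 1 R 4.
So F validates K, K4; S4 would additionally require R to be reflexive. The strongest is K4.

K4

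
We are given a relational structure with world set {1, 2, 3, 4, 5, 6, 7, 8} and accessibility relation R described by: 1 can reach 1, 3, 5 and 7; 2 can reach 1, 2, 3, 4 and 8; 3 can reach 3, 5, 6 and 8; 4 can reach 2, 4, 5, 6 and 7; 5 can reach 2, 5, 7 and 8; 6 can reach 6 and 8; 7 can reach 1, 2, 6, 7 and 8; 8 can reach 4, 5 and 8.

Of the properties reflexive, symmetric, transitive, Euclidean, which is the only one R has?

Reflexive: yes — every world is R-related to itself.
Symmetric: no — 1 R 3 but not 3 R 1.
Transitive: no — 1 R 3 and 3 R 6, but not 1 R 6.
Euclidean: no — 1 R 3 and 1 R 7, but not 3 R 7.
Only reflexive holds.

reflexive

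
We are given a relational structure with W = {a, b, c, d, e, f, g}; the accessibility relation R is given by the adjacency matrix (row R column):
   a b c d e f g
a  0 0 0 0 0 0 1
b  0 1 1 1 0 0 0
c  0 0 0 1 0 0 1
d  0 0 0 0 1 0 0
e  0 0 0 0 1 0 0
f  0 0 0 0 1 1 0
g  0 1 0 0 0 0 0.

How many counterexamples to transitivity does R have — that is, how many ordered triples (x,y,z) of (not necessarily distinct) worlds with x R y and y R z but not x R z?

Enumerating: (a,g,b), (b,c,g), (b,d,e), (c,d,e), (c,g,b), (g,b,c), (g,b,d).

7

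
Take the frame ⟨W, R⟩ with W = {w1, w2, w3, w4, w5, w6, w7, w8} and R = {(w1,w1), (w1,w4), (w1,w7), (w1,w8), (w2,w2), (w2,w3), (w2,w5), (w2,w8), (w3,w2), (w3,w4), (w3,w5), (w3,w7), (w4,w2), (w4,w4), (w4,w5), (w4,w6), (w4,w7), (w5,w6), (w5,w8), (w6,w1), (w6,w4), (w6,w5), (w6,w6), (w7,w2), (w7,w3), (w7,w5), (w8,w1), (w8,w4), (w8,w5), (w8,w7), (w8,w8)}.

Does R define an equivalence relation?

No

Reflexive: no — w3 is not related to itself.
Symmetric: no — w1 R w4 but not w4 R w1.
Transitive: no — w1 R w4 and w4 R w2, but not w1 R w2.
So R is not an equivalence relation.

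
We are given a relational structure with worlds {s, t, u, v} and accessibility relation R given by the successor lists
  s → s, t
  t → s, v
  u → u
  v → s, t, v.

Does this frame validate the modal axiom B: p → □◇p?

No

The schema B characterises exactly the symmetric frames.
Symmetric: no — v R s but not s R v.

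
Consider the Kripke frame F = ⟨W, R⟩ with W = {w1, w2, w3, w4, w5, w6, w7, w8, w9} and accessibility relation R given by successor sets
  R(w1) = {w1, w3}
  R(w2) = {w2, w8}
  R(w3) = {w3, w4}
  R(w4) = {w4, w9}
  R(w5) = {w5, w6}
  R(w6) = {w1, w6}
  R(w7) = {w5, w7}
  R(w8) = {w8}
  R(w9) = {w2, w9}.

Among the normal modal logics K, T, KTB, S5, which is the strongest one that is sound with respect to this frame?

T

Reflexive (axiom T): yes — every world is R-related to itself.
Symmetric (axiom B): no — w1 R w3 but not w3 R w1.
Euclidean (axiom 5): no — w1 R w3 and w1 R w1, but not w3 R w1.
So F validates K, T; KTB would additionally require R to be symmetric. The strongest is T.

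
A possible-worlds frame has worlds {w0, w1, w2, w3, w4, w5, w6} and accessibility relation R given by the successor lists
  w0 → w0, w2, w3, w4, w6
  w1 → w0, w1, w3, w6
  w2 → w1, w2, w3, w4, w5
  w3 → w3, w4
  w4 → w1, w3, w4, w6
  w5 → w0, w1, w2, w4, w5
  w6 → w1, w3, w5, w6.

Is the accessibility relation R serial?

Yes

Serial: yes — every world has a successor (e.g. w0 R w0).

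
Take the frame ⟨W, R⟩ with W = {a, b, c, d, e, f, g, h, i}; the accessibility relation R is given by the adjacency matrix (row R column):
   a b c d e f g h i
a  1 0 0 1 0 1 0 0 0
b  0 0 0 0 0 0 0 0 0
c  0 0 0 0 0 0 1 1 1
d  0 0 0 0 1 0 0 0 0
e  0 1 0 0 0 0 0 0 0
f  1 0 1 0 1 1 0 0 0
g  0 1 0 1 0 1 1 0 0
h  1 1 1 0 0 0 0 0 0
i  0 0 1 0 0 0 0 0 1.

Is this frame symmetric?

No

Symmetric: no — a R d but not d R a.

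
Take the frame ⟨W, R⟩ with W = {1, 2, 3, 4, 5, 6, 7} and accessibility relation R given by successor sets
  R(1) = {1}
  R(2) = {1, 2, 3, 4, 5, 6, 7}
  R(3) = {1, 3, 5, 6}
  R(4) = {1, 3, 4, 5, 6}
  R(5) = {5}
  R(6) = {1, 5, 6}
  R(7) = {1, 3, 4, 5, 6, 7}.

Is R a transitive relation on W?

Yes

Transitive: yes — every two-step R-path is closed by a direct edge.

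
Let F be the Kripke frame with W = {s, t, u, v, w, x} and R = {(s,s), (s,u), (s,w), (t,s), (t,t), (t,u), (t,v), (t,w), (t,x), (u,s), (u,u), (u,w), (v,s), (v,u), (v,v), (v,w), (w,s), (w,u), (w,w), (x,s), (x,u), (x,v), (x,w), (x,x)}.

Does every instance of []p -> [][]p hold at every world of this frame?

Yes

The schema 4 characterises exactly the transitive frames.
Transitive: yes — every two-step R-path is closed by a direct edge.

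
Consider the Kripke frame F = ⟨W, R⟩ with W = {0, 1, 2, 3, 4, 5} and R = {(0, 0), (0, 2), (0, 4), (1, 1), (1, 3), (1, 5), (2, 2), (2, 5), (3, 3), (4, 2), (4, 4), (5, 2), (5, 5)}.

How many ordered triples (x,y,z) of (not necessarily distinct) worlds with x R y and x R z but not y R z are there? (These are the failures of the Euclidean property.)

Enumerating: (0,2,0), (0,2,4), (0,4,0), (1,3,1), (1,3,5), (1,5,1), (1,5,3), (4,2,4).

8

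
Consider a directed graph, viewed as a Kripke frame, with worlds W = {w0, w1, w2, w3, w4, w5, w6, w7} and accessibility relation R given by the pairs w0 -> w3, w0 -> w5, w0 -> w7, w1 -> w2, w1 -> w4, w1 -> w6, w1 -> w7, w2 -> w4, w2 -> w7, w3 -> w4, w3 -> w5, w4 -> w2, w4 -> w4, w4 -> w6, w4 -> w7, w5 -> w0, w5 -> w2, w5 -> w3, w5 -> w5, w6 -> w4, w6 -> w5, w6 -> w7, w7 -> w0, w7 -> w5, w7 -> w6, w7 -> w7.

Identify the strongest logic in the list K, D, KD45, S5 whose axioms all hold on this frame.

Serial (axiom D): yes — every world has a successor (e.g. w0 R w3).
Euclidean (axiom 5): no — w0 R w3 and w0 R w7, but not w3 R w7.
Transitive (axiom 4): no — w0 R w3 and w3 R w4, but not w0 R w4.
Reflexive (axiom T): no — w0 is not related to itself.
So F validates K, D; KD45 would additionally require R to be Euclidean and transitive. The strongest is D.

D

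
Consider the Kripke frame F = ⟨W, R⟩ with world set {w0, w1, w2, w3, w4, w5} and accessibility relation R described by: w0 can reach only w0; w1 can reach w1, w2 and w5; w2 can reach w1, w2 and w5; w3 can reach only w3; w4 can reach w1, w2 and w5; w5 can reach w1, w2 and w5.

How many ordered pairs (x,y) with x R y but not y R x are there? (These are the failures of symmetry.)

3

Enumerating: (w4,w1), (w4,w2), (w4,w5).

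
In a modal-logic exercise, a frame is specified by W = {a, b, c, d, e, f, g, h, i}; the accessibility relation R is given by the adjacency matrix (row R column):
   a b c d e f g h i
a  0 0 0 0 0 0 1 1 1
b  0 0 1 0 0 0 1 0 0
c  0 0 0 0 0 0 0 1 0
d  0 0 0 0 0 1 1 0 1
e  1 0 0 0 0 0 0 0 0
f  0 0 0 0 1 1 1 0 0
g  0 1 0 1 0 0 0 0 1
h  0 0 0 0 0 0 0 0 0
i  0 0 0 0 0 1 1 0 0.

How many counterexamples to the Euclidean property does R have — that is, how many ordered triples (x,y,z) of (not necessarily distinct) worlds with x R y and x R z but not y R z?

33

Enumerating: (a,g,g), (a,g,h), (a,h,g), (a,h,h), (a,h,i), (a,i,h), (a,i,i), (b,c,c), (b,c,g), (b,g,c), (b,g,g), (c,h,h), … and 21 more.
Total: 33.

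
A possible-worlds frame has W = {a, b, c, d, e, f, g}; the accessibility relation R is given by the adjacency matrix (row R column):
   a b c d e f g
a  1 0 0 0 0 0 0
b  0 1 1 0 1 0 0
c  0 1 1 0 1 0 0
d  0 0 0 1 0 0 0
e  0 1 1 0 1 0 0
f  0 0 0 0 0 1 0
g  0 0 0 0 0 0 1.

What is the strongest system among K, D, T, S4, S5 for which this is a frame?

S5

Serial (axiom D): yes — every world has a successor (e.g. a R a).
Reflexive (axiom T): yes — every world is R-related to itself.
Transitive (axiom 4): yes — every two-step R-path is closed by a direct edge.
Euclidean (axiom 5): yes — any two successors of a common world are R-related.
So F validates K, D, T, S4, S5. The strongest is S5.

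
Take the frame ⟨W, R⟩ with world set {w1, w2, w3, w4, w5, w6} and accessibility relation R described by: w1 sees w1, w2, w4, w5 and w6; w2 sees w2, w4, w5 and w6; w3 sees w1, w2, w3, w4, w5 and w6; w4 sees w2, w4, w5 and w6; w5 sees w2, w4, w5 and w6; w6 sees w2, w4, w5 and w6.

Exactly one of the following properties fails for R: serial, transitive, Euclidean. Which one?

Serial: yes — every world has a successor (e.g. w1 R w1).
Transitive: yes — every two-step R-path is closed by a direct edge.
Euclidean: no — w3 R w2 and w3 R w1, but not w2 R w1.
Only Euclidean fails.

Euclidean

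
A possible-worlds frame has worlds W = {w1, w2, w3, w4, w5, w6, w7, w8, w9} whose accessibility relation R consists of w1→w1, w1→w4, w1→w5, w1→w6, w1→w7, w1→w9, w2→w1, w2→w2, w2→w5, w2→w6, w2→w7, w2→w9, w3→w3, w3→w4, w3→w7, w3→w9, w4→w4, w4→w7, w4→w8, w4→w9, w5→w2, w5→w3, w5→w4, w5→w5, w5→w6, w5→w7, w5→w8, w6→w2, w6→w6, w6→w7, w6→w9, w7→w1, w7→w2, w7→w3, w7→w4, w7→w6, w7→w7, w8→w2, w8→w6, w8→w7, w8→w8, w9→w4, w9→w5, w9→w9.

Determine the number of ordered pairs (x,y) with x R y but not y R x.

Enumerating: (w1,w4), (w1,w5), (w1,w6), (w1,w9), (w2,w1), (w2,w9), (w3,w4), (w3,w9), (w4,w8), (w5,w3), (w5,w4), (w5,w6), … and 7 more.
Total: 19.

19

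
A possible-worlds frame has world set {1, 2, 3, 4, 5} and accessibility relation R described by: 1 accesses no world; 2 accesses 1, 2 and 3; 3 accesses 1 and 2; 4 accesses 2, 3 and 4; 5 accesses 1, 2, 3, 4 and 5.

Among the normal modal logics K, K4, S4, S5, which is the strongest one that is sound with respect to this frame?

K

Transitive (axiom 4): no — 4 R 2 and 2 R 1, but not 4 R 1.
Reflexive (axiom T): no — 1 is not related to itself.
Euclidean (axiom 5): no — 2 R 1 and 2 R 3, but not 1 R 3.
So F validates K; K4 would additionally require R to be transitive. The strongest is K.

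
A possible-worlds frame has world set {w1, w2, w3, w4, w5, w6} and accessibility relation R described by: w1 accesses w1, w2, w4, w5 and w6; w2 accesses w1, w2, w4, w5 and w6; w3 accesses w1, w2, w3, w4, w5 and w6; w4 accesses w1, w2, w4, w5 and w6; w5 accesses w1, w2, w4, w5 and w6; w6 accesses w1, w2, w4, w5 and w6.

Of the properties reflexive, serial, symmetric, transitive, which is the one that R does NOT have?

Reflexive: yes — every world is R-related to itself.
Serial: yes — every world has a successor (e.g. w1 R w1).
Symmetric: no — w3 R w1 but not w1 R w3.
Transitive: yes — every two-step R-path is closed by a direct edge.
Only symmetric fails.

symmetric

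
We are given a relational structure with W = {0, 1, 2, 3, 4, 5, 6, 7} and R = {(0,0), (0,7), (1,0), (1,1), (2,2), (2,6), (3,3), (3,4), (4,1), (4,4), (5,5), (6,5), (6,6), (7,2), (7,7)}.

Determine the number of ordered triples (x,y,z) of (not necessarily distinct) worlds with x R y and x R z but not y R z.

7

Enumerating: (0,7,0), (1,0,1), (2,6,2), (3,4,3), (4,1,4), (6,5,6), (7,2,7).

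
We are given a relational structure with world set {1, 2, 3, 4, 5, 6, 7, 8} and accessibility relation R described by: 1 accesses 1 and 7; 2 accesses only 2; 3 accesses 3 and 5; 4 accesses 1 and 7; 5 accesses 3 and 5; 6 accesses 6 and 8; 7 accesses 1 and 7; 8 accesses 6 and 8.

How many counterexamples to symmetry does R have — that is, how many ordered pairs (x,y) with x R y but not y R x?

2

Enumerating: (4,1), (4,7).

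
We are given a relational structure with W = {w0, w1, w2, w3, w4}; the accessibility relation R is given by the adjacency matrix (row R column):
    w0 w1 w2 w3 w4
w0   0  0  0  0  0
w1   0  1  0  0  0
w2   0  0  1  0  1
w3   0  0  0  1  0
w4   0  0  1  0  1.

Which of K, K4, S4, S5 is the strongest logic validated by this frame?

Transitive (axiom 4): yes — every two-step R-path is closed by a direct edge.
Reflexive (axiom T): no — w0 is not related to itself.
Euclidean (axiom 5): yes — any two successors of a common world are R-related.
So F validates K, K4; S4 would additionally require R to be reflexive. The strongest is K4.

K4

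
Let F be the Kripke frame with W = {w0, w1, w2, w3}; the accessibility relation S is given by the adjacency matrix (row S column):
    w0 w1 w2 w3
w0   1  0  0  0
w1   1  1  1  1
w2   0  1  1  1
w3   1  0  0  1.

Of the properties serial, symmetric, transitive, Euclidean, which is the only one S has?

Serial: yes — every world has a successor (e.g. w0 S w0).
Symmetric: no — w1 S w0 but not w0 S w1.
Transitive: no — w2 S w1 and w1 S w0, but not w2 S w0.
Euclidean: no — w1 S w0 and w1 S w2, but not w0 S w2.
Only serial holds.

serial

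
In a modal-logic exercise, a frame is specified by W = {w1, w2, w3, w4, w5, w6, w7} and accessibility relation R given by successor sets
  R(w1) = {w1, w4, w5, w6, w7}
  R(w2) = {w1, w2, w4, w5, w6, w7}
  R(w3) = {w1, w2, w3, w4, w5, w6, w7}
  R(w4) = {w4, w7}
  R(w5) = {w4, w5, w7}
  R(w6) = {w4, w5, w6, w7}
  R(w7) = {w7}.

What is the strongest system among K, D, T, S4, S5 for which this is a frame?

Serial (axiom D): yes — every world has a successor (e.g. w1 R w1).
Reflexive (axiom T): yes — every world is R-related to itself.
Transitive (axiom 4): yes — every two-step R-path is closed by a direct edge.
Euclidean (axiom 5): no — w1 R w4 and w1 R w5, but not w4 R w5.
So F validates K, D, T, S4; S5 would additionally require R to be Euclidean. The strongest is S4.

S4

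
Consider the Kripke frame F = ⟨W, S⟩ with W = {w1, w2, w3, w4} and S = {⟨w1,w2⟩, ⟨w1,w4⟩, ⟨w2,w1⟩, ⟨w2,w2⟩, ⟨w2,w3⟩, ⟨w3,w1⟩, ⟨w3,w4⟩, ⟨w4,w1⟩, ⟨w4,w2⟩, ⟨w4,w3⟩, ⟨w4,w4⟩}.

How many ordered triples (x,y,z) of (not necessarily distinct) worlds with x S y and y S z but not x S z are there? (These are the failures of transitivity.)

Enumerating: (w1,w2,w1), (w1,w2,w3), (w1,w4,w1), (w1,w4,w3), (w2,w1,w4), (w2,w3,w4), (w3,w1,w2), (w3,w4,w2), (w3,w4,w3).

9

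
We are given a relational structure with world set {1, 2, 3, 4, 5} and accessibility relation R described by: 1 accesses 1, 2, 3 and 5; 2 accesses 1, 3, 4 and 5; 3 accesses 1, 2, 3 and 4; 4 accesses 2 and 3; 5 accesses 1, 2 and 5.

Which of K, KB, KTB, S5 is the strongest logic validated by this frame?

Symmetric (axiom B): yes — every pair in R has its reverse in R.
Reflexive (axiom T): no — 2 is not related to itself.
Euclidean (axiom 5): no — 1 R 3 and 1 R 5, but not 3 R 5.
So F validates K, KB; KTB would additionally require R to be reflexive. The strongest is KB.

KB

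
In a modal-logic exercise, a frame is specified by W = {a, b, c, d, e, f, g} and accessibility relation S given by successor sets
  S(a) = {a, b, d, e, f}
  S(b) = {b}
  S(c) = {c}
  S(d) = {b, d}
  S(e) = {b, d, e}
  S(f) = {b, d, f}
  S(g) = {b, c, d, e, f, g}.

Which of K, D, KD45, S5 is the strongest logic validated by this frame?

Serial (axiom D): yes — every world has a successor (e.g. a S a).
Euclidean (axiom 5): no — a S b and a S d, but not b S d.
Transitive (axiom 4): yes — every two-step S-path is closed by a direct edge.
Reflexive (axiom T): yes — every world is S-related to itself.
So F validates K, D; KD45 would additionally require S to be Euclidean. The strongest is D.

D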